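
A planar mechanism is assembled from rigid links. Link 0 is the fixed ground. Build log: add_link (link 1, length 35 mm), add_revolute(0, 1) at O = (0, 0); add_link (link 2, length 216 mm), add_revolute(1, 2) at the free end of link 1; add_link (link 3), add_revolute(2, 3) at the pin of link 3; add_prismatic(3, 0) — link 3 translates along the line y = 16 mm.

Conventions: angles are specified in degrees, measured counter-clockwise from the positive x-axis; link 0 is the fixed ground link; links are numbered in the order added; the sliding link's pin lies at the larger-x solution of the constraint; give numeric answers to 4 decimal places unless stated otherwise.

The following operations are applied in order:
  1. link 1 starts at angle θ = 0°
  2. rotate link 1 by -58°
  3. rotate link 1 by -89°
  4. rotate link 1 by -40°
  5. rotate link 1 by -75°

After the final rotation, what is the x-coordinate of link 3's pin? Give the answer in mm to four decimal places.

geometry: r = 35 mm, L = 216 mm, e = 16 mm; θ starts at 0°
rotate link 1 by -58°: θ ← 0° -58° = -58°
rotate link 1 by -89°: θ ← -58° -89° = -147°
rotate link 1 by -40°: θ ← -147° -40° = -187°
rotate link 1 by -75°: θ ← -187° -75° = -262°
crank pin P = (r cos θ, r sin θ) = (-4.871059, 34.659382)
h = r sin θ − e = 34.659382 − 16 = 18.659382
x = r cos θ + √(L² − h²) = -4.871059 + 215.192536 = 210.321477

210.3215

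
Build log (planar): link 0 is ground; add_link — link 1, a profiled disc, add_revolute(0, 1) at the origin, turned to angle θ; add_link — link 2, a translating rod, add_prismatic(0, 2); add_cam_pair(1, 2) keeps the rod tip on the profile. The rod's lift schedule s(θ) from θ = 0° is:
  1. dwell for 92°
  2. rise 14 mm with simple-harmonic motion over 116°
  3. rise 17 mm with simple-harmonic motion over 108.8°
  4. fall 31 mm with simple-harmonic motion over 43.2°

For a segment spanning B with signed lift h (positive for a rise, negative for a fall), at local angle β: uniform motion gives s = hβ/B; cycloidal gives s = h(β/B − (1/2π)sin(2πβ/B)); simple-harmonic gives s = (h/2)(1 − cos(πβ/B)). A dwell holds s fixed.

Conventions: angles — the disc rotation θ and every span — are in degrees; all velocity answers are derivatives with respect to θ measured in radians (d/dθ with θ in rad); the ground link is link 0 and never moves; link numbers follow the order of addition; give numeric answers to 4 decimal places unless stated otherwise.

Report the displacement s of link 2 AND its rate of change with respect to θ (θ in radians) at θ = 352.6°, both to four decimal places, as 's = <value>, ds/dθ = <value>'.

seg 1 [0°–92°] dwell: s stays 0.0000
seg 2 [92°–208°] simple-harmonic, h=14: full span → s += 14 → s = 14.0000
seg 3 [208°–316.8°] simple-harmonic, h=17: full span → s += 17 → s = 31.0000
seg 4 [316.8°–360°] simple-harmonic, h=-31: θ=352.6° here. β=35.8, B=43.2. -31/2·(1 − cos(π·0.8287)) = -28.8093 → s = 2.1907
velocity in seg [316.8°–360°] (simple-harmonic), θ in radians: β = 35.8° = 0.6248 rad, B = 43.2° = 0.7540 rad; ds/dθ = (πh/(2B)) sin(πβ/B) = (π·(-31)/(2·0.7540)) sin(π·0.8287) = -33.101703 mm/rad

s = 2.1907, ds/dθ = -33.1017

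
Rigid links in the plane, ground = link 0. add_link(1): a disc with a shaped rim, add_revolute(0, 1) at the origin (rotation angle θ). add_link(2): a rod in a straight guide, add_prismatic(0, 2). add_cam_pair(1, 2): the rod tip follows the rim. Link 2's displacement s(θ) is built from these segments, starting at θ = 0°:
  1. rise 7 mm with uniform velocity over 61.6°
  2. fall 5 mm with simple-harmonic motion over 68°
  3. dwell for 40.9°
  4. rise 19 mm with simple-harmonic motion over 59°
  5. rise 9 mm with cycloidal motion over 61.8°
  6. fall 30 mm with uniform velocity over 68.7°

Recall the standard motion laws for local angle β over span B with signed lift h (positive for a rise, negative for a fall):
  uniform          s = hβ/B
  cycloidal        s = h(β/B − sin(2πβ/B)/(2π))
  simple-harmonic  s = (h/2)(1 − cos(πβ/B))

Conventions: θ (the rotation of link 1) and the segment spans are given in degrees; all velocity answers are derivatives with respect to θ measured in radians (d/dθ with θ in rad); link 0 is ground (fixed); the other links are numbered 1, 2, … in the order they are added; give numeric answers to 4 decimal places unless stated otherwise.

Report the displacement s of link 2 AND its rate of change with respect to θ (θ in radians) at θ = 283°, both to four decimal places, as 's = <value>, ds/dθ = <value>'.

segment 1 (0° to 61.6°, uniform, h = 7) is passed completely: s = 0.0000 + (7) = 7.0000
segment 2 (61.6° to 129.6°, simple-harmonic, h = -5) is passed completely: s = 7.0000 + (-5) = 2.0000
segment 3 (129.6° to 170.5°, dwell): s unchanged at 2.0000
segment 4 (170.5° to 229.5°, simple-harmonic, h = 19) is passed completely: s = 2.0000 + (19) = 21.0000
θ = 283° falls in segment 5 (229.5° to 291.3°, cycloidal, h = 9): β = 283 − 229.5 = 53.5°, B = 61.8°; Δs = 9·(0.8657 − sin(2π·0.8657)/(2π)) = 8.8616; s = 21.0000 + 8.8616 = 29.8616
velocity in seg [229.5°–291.3°] (cycloidal), θ in radians: β = 53.5° = 0.9338 rad, B = 61.8° = 1.0786 rad; ds/dθ = (h/B)(1 − cos(2πβ/B)) = (9/1.0786)(1 − cos(2π·0.8657)) = 2.798719 mm/rad

s = 29.8616, ds/dθ = 2.7987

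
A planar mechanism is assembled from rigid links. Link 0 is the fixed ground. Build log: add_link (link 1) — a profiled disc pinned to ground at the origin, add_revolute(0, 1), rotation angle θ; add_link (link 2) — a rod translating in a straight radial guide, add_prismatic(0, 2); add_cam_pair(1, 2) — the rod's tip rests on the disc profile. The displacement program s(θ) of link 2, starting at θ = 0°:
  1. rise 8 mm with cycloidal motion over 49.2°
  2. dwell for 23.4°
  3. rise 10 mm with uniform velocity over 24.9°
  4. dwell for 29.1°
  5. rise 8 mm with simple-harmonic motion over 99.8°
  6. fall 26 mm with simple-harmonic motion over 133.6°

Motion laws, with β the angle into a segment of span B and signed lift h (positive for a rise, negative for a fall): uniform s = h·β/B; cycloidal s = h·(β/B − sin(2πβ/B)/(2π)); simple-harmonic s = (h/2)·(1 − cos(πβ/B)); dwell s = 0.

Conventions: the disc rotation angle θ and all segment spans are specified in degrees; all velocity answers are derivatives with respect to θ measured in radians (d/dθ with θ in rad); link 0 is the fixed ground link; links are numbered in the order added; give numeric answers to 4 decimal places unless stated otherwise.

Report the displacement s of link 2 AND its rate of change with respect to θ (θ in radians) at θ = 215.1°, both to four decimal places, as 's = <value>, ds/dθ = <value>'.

seg 1 [0°–49.2°] cycloidal, h=8: full span → s += 8 → s = 8.0000
seg 2 [49.2°–72.6°] dwell: s stays 8.0000
seg 3 [72.6°–97.5°] uniform, h=10: full span → s += 10 → s = 18.0000
seg 4 [97.5°–126.6°] dwell: s stays 18.0000
seg 5 [126.6°–226.4°] simple-harmonic, h=8: θ=215.1° here. β=88.5, B=99.8. 8/2·(1 − cos(π·0.8868)) = 7.7496 → s = 25.7496
velocity in seg [126.6°–226.4°] (simple-harmonic), θ in radians: β = 88.5° = 1.5446 rad, B = 99.8° = 1.7418 rad; ds/dθ = (πh/(2B)) sin(πβ/B) = (π·8/(2·1.7418)) sin(π·0.8868) = 2.512478 mm/rad

s = 25.7496, ds/dθ = 2.5125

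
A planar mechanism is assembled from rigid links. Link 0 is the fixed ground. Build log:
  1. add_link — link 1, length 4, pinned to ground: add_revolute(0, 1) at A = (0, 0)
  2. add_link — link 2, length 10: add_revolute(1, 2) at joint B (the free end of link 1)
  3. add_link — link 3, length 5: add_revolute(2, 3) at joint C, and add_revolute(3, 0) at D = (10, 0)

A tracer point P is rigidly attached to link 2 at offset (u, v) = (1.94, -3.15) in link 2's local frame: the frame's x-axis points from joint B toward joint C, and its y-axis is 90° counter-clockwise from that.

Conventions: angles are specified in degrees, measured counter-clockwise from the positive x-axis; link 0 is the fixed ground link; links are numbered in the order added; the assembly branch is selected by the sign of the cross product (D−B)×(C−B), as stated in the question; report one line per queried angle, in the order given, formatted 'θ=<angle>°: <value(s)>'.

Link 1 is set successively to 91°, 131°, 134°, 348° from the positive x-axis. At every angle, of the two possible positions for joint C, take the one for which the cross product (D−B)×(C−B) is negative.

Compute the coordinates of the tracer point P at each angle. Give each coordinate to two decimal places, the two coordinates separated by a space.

A=(0,0), D=(10.00,0)
θ=91°: B = A + 4.00·(cos91°, sin91°) = (-0.0698, 3.9994)
θ=91°: |BD| = 10.8350
θ=91°: circle(B,10.00) ∩ circle(D,5.00): a=8.8785, h=4.6013
θ=91°:   candidates: C₊=(9.8801,4.9986) cross=49.855; C₋=(6.4833,-3.5542) cross=-49.855
θ=91°:   branch - wants cross < 0 → take C=(6.4833,-3.5542) (cross=-49.855)
θ=91°: ex = (C−B)/|BC| = (0.6553,-0.7554); ey = (0.7554,0.6553)
θ=91°: P = B + 1.94·ex + -3.15·ey = (-1.1779,0.4698)
θ=131°: B = A + 4.00·(cos131°, sin131°) = (-2.6242, 3.0188)
θ=131°: |BD| = 12.9802
θ=131°: circle(B,10.00) ∩ circle(D,5.00): a=9.3791, h=3.4688
θ=131°:   candidates: C₊=(7.3044,4.2112) cross=45.025; C₋=(5.6909,-2.5361) cross=-45.025
θ=131°:   branch - wants cross < 0 → take C=(5.6909,-2.5361) (cross=-45.025)
θ=131°: ex = (C−B)/|BC| = (0.8315,-0.5555); ey = (0.5555,0.8315)
θ=131°: P = B + 1.94·ex + -3.15·ey = (-2.7609,-0.6781)
θ=134°: B = A + 4.00·(cos134°, sin134°) = (-2.7786, 2.8774)
θ=134°: |BD| = 13.0986
θ=134°: circle(B,10.00) ∩ circle(D,5.00): a=9.4122, h=3.3780
θ=134°:   candidates: C₊=(7.1457,4.1052) cross=44.246; C₋=(5.6616,-2.4857) cross=-44.246
θ=134°:   branch - wants cross < 0 → take C=(5.6616,-2.4857) (cross=-44.246)
θ=134°: ex = (C−B)/|BC| = (0.8440,-0.5363); ey = (0.5363,0.8440)
θ=134°: P = B + 1.94·ex + -3.15·ey = (-2.8306,-0.8217)
θ=348°: B = A + 4.00·(cos348°, sin348°) = (3.9126, -0.8316)
θ=348°: |BD| = 6.1440
θ=348°: circle(B,10.00) ∩ circle(D,5.00): a=9.1755, h=3.9761
θ=348°:   candidates: C₊=(12.4655,4.3499) cross=24.429; C₋=(13.5419,-3.5292) cross=-24.429
θ=348°:   branch - wants cross < 0 → take C=(13.5419,-3.5292) (cross=-24.429)
θ=348°: ex = (C−B)/|BC| = (0.9629,-0.2698); ey = (0.2698,0.9629)
θ=348°: P = B + 1.94·ex + -3.15·ey = (4.9310,-4.3882)

θ=91°: -1.18 0.47
θ=131°: -2.76 -0.68
θ=134°: -2.83 -0.82
θ=348°: 4.93 -4.39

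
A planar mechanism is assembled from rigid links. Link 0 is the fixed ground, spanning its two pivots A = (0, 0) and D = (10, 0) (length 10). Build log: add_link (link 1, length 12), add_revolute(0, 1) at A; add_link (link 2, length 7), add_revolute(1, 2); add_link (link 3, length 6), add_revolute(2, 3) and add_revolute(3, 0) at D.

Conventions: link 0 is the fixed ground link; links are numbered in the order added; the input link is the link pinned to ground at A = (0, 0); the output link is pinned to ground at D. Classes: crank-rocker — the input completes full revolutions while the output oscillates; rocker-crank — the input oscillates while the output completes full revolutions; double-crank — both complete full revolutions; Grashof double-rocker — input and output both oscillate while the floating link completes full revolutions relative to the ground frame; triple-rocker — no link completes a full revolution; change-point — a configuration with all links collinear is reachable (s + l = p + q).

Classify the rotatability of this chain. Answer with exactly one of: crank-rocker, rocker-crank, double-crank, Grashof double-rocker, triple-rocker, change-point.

lengths: ground=10, input=12, coupler=7, output=6
sorted: s=6 (shortest), l=12 (longest), p+q=17
s + l = 18 vs p + q = 17
s + l > p + q → non-Grashof → no link fully rotates → triple-rocker

triple-rocker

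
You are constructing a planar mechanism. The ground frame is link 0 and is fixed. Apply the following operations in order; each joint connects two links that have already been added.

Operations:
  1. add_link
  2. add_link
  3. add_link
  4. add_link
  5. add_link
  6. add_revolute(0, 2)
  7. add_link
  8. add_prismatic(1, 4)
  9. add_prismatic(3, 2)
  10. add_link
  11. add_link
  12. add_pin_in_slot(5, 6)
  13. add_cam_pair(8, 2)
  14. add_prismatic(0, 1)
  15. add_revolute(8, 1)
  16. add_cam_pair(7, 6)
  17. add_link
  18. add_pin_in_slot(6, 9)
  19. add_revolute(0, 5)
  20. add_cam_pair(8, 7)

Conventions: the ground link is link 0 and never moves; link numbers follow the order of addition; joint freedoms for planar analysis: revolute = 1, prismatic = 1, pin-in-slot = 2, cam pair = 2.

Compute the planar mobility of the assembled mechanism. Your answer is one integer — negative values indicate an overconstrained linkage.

(L,J1,J2)=(1,0,0); link0 fixed
link1: (2,0,0)
link2: (3,0,0)
link3: (4,0,0)
link4: (5,0,0)
link5: (6,0,0)
R 0-2 [J1]: (6,1,0)
link6: (7,1,0)
P 1-4 [J1]: (7,2,0)
P 3-2 [J1]: (7,3,0)
link7: (8,3,0)
link8: (9,3,0)
PS 5-6 [J2]: (9,3,1)
C 8-2 [J2]: (9,3,2)
P 0-1 [J1]: (9,4,2)
R 8-1 [J1]: (9,5,2)
C 7-6 [J2]: (9,5,3)
link9: (10,5,3)
PS 6-9 [J2]: (10,5,4)
R 0-5 [J1]: (10,6,4)
C 8-7 [J2]: (10,6,5)
Grübler: 3·9 − 2·6 − 5 = 10

M = 10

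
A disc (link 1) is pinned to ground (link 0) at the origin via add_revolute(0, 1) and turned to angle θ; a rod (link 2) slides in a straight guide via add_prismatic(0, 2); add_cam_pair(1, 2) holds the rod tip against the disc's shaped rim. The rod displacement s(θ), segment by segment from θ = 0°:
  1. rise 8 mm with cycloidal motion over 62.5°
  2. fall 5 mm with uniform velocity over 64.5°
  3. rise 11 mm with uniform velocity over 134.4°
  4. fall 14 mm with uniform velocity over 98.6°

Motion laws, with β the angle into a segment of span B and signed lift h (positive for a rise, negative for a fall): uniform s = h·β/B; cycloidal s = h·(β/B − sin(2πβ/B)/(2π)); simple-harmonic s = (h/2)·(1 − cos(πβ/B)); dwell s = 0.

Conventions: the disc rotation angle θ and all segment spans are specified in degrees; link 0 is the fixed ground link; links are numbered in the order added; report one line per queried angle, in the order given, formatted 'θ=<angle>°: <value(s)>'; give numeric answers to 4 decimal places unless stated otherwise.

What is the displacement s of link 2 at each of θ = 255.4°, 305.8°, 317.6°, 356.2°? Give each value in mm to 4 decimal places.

segment 1 (0° to 62.5°, cycloidal, h = 8) is passed completely: s = 0.0000 + (8) = 8.0000
segment 2 (62.5° to 127°, uniform, h = -5) is passed completely: s = 8.0000 + (-5) = 3.0000
θ = 255.4° falls in segment 3 (127° to 261.4°, uniform, h = 11): β = 255.4 − 127 = 128.4°, B = 134.4°; Δs = 11·128.4/134.4 = 10.5089; s = 3.0000 + 10.5089 = 13.5089
segment 3 (127° to 261.4°, uniform, h = 11) is passed completely: s = 3.0000 + (11) = 14.0000
θ = 305.8° falls in segment 4 (261.4° to 360°, uniform, h = -14): β = 305.8 − 261.4 = 44.4°, B = 98.6°; Δs = -14·44.4/98.6 = -6.3043; s = 14.0000 − 6.3043 = 7.6957
θ = 317.6° falls in segment 4 (261.4° to 360°, uniform, h = -14): β = 317.6 − 261.4 = 56.2°, B = 98.6°; Δs = -14·56.2/98.6 = -7.9797; s = 14.0000 − 7.9797 = 6.0203
θ = 356.2° falls in segment 4 (261.4° to 360°, uniform, h = -14): β = 356.2 − 261.4 = 94.8°, B = 98.6°; Δs = -14·94.8/98.6 = -13.4604; s = 14.0000 − 13.4604 = 0.5396

θ=255.4°: 13.5089
θ=305.8°: 7.6957
θ=317.6°: 6.0203
θ=356.2°: 0.5396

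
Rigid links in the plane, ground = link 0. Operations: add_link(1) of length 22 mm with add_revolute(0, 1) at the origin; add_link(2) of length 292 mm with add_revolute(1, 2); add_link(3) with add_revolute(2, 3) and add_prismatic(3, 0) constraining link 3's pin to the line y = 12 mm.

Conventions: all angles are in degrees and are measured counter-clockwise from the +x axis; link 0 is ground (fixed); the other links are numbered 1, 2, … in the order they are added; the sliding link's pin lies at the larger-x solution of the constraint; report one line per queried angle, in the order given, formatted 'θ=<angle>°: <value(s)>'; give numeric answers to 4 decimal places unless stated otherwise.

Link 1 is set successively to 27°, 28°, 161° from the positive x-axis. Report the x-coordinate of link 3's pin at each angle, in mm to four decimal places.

geometry: r = 22 mm, L = 292 mm, e = 12 mm
θ=27°: crank pin P = (r cos θ, r sin θ) = (19.602144, 9.987791)
θ=27°: h = r sin θ − e = 9.987791 − 12 = -2.012209
θ=27°: x = r cos θ + √(L² − h²) = 19.602144 + 291.993067 = 311.595210
θ=28°: crank pin P = (r cos θ, r sin θ) = (19.424847, 10.328374)
θ=28°: h = r sin θ − e = 10.328374 − 12 = -1.671626
θ=28°: x = r cos θ + √(L² − h²) = 19.424847 + 291.995215 = 311.420062
θ=161°: crank pin P = (r cos θ, r sin θ) = (-20.801409, 7.162499)
θ=161°: h = r sin θ − e = 7.162499 − 12 = -4.837501
θ=161°: x = r cos θ + √(L² − h²) = -20.801409 + 291.959926 = 271.158518

θ=27°: 311.5952
θ=28°: 311.4201
θ=161°: 271.1585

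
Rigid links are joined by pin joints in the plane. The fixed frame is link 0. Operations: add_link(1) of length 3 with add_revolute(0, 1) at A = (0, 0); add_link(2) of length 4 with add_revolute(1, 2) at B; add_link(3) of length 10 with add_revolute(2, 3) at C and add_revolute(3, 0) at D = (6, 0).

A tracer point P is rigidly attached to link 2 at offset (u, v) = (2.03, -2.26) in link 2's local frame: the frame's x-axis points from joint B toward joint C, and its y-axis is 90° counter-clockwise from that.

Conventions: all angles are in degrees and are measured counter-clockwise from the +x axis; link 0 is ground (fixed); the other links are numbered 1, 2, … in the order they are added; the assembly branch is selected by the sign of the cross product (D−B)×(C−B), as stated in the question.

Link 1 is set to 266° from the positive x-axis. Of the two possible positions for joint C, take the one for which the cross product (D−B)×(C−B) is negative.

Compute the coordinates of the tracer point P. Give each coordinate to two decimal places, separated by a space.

A=(0,0), D=(6.00,0)
B = A + 3.00·(cos266°, sin266°) = (-0.2093, -2.9927)
|BD| = 6.8928
circle(B,4.00) ∩ circle(D,10.00): a=-2.6469, h=2.9990
  candidates: C₊=(-3.8957,-1.4403) cross=20.672; C₋=(-1.2915,-6.8435) cross=-20.672
  branch - wants cross < 0 → take C=(-1.2915,-6.8435) (cross=-20.672)
ex = (C−B)/|BC| = (-0.2706,-0.9627); ey = (0.9627,-0.2706)
P = B + 2.03·ex + -2.26·ey = (-2.9342,-4.3355)

-2.93 -4.34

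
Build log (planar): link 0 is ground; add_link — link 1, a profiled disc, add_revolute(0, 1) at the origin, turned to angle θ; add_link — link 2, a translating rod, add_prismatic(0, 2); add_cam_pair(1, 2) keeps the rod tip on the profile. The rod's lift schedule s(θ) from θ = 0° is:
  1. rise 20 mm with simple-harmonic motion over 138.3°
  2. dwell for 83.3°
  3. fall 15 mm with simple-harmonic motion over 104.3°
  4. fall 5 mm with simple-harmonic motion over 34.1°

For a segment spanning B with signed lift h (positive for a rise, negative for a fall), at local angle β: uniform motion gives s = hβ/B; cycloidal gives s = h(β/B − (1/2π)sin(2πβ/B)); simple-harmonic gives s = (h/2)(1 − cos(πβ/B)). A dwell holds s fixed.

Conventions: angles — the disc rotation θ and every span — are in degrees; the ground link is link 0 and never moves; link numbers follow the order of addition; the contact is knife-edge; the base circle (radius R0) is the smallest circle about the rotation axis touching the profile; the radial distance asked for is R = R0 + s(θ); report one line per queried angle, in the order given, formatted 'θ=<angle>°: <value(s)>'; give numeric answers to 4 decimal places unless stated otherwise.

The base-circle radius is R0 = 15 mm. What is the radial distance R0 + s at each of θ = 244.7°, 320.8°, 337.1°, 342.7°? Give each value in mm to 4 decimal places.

seg 1 [0°–138.3°] simple-harmonic, h=20: full span → s += 20 → s = 20.0000
seg 2 [138.3°–221.6°] dwell: s stays 20.0000
seg 3 [221.6°–325.9°] simple-harmonic, h=-15: θ=244.7° here. β=23.1, B=104.3. -15/2·(1 − cos(π·0.2215)) = -1.7434 → s = 18.2566
seg 3 [221.6°–325.9°] simple-harmonic, h=-15: θ=320.8° here. β=99.2, B=104.3. -15/2·(1 − cos(π·0.9511)) = -14.9117 → s = 5.0883
seg 3 [221.6°–325.9°] simple-harmonic, h=-15: full span → s += -15 → s = 5.0000
seg 4 [325.9°–360°] simple-harmonic, h=-5: θ=337.1° here. β=11.2, B=34.1. -5/2·(1 − cos(π·0.3284)) = -1.2169 → s = 3.7831
seg 4 [325.9°–360°] simple-harmonic, h=-5: θ=342.7° here. β=16.8, B=34.1. -5/2·(1 − cos(π·0.4927)) = -2.4424 → s = 2.5576
θ=244.7°: R = R0 + s = 15 + 18.2566 = 33.2566
θ=320.8°: R = R0 + s = 15 + 5.0883 = 20.0883
θ=337.1°: R = R0 + s = 15 + 3.7831 = 18.7831
θ=342.7°: R = R0 + s = 15 + 2.5576 = 17.5576

θ=244.7°: 33.2566
θ=320.8°: 20.0883
θ=337.1°: 18.7831
θ=342.7°: 17.5576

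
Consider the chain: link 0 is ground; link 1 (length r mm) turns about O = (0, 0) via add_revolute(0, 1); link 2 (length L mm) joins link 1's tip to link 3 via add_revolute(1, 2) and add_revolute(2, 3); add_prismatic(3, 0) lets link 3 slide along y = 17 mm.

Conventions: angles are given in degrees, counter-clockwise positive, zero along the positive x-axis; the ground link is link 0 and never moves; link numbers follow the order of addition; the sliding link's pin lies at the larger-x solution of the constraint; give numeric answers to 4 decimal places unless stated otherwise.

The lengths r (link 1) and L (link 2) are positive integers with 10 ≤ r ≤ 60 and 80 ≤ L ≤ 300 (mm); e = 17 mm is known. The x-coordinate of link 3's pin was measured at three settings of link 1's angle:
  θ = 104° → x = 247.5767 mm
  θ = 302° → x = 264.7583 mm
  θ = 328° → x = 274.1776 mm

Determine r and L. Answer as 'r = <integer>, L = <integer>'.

constraint per measurement: (x − r cos θ)² + (r sin θ − e)² = L²
subtracting the θ₁ and θ₂ equations cancels the r² and L² terms:
r = (x₁² − x₂²) / (2[(x₁cos θ₁ + e sin θ₁) − (x₂cos θ₂ + e sin θ₂)]) = 26.0001 → r = 26
L² = (x₁ − r cos θ₁)² + (r sin θ₁ − e)² = 64515.9806 → L = 254.0000 → L = 254
check at θ₃=328°: x = 274.1776 (printed 274.1776) ✓

r = 26, L = 254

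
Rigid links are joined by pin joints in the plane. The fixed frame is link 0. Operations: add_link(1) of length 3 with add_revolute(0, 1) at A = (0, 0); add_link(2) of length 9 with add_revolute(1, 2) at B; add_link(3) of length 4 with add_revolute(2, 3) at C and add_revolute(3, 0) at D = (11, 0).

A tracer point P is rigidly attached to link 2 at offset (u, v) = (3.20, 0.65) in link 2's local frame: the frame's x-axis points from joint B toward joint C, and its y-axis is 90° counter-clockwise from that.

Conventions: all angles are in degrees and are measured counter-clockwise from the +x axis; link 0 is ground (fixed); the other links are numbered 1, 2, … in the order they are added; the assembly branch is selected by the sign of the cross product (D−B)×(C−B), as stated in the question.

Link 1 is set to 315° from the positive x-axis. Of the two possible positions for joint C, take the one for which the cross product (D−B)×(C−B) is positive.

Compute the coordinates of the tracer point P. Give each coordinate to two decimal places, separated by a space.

A=(0,0), D=(11.00,0)
B = A + 3.00·(cos315°, sin315°) = (2.1213, -2.1213)
|BD| = 9.1286
circle(B,9.00) ∩ circle(D,4.00): a=8.1245, h=3.8719
  candidates: C₊=(9.1237,3.5326) cross=35.345; C₋=(10.9232,-3.9993) cross=-35.345
  branch + wants cross > 0 → take C=(9.1237,3.5326) (cross=35.345)
ex = (C−B)/|BC| = (0.7780,0.6282); ey = (-0.6282,0.7780)
P = B + 3.20·ex + 0.65·ey = (4.2027,0.3947)

4.20 0.39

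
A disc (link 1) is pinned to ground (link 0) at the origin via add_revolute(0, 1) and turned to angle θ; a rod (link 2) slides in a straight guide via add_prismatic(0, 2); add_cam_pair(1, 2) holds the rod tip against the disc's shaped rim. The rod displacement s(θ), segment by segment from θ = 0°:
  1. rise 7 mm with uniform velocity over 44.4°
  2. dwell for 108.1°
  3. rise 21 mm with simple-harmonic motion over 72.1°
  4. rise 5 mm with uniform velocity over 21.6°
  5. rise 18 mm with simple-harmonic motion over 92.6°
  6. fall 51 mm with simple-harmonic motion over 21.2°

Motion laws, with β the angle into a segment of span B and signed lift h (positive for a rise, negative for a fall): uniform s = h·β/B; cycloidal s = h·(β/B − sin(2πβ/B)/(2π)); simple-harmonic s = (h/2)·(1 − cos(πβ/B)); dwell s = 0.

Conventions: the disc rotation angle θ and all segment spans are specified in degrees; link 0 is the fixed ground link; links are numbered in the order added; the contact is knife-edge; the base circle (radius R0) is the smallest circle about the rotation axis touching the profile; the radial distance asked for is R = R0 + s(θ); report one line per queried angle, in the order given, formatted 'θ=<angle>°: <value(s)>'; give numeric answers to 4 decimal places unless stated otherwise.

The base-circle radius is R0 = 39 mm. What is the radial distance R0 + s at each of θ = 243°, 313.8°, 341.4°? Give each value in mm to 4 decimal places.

segment 1 (0° to 44.4°, uniform, h = 7) is passed completely: s = 0.0000 + (7) = 7.0000
segment 2 (44.4° to 152.5°, dwell): s unchanged at 7.0000
segment 3 (152.5° to 224.6°, simple-harmonic, h = 21) is passed completely: s = 7.0000 + (21) = 28.0000
θ = 243° falls in segment 4 (224.6° to 246.2°, uniform, h = 5): β = 243 − 224.6 = 18.4°, B = 21.6°; Δs = 5·18.4/21.6 = 4.2593; s = 28.0000 + 4.2593 = 32.2593
segment 4 (224.6° to 246.2°, uniform, h = 5) is passed completely: s = 28.0000 + (5) = 33.0000
θ = 313.8° falls in segment 5 (246.2° to 338.8°, simple-harmonic, h = 18): β = 313.8 − 246.2 = 67.6°, B = 92.6°; Δs = 18/2·(1 − cos(π·0.7300)) = 14.9523; s = 33.0000 + 14.9523 = 47.9523
segment 5 (246.2° to 338.8°, simple-harmonic, h = 18) is passed completely: s = 33.0000 + (18) = 51.0000
θ = 341.4° falls in segment 6 (338.8° to 360°, simple-harmonic, h = -51): β = 341.4 − 338.8 = 2.6°, B = 21.2°; Δs = -51/2·(1 − cos(π·0.1226)) = -1.8694; s = 51.0000 − 1.8694 = 49.1306
θ=243°: R = R0 + s = 39 + 32.2593 = 71.2593
θ=313.8°: R = R0 + s = 39 + 47.9523 = 86.9523
θ=341.4°: R = R0 + s = 39 + 49.1306 = 88.1306

θ=243°: 71.2593
θ=313.8°: 86.9523
θ=341.4°: 88.1306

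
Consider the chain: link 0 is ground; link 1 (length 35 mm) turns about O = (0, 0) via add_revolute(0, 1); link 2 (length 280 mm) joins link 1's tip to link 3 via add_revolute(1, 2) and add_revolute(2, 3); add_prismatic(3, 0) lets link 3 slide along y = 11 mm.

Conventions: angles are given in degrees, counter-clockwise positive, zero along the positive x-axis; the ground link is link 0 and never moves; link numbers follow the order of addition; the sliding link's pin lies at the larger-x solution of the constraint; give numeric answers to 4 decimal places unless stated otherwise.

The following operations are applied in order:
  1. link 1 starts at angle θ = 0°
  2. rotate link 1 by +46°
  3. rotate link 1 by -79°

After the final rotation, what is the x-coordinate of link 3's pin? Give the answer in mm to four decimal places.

geometry: r = 35 mm, L = 280 mm, e = 11 mm; θ starts at 0°
rotate link 1 by +46°: θ ← 0° +46° = 46°
rotate link 1 by -79°: θ ← 46° -79° = -33°
crank pin P = (r cos θ, r sin θ) = (29.353470, -19.062366)
h = r sin θ − e = -19.062366 − 11 = -30.062366
x = r cos θ + √(L² − h²) = 29.353470 + 278.381490 = 307.734960

307.7350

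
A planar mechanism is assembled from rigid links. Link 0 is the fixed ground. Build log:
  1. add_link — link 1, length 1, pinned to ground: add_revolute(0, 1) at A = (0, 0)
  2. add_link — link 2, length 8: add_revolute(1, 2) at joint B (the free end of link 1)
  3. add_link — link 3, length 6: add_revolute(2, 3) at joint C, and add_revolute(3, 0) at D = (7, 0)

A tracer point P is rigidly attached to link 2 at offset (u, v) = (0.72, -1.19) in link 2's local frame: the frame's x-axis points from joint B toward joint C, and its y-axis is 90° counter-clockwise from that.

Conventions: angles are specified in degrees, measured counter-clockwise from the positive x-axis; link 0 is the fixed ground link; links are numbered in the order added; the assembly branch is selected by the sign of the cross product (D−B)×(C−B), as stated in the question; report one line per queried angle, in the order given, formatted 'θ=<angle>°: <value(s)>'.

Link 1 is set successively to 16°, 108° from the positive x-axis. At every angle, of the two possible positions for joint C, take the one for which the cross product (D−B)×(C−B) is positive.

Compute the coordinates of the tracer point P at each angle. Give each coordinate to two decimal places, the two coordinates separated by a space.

A=(0,0), D=(7.00,0)
θ=16°: B = A + 1.00·(cos16°, sin16°) = (0.9613, 0.2756)
θ=16°: |BD| = 6.0450
θ=16°: circle(B,8.00) ∩ circle(D,6.00): a=5.3385, h=5.9583
θ=16°:   candidates: C₊=(6.5659,5.9843) cross=36.018; C₋=(6.0225,-5.9198) cross=-36.018
θ=16°:   branch + wants cross > 0 → take C=(6.5659,5.9843) (cross=36.018)
θ=16°: ex = (C−B)/|BC| = (0.7006,0.7136); ey = (-0.7136,0.7006)
θ=16°: P = B + 0.72·ex + -1.19·ey = (2.3148,-0.0443)
θ=108°: B = A + 1.00·(cos108°, sin108°) = (-0.3090, 0.9511)
θ=108°: |BD| = 7.3706
θ=108°: circle(B,8.00) ∩ circle(D,6.00): a=5.5847, h=5.7281
θ=108°:   candidates: C₊=(5.9682,5.9106) cross=42.219; C₋=(4.4899,-5.4497) cross=-42.219
θ=108°:   branch + wants cross > 0 → take C=(5.9682,5.9106) (cross=42.219)
θ=108°: ex = (C−B)/|BC| = (0.7846,0.6199); ey = (-0.6199,0.7846)
θ=108°: P = B + 0.72·ex + -1.19·ey = (0.9937,0.4637)

θ=16°: 2.31 -0.04
θ=108°: 0.99 0.46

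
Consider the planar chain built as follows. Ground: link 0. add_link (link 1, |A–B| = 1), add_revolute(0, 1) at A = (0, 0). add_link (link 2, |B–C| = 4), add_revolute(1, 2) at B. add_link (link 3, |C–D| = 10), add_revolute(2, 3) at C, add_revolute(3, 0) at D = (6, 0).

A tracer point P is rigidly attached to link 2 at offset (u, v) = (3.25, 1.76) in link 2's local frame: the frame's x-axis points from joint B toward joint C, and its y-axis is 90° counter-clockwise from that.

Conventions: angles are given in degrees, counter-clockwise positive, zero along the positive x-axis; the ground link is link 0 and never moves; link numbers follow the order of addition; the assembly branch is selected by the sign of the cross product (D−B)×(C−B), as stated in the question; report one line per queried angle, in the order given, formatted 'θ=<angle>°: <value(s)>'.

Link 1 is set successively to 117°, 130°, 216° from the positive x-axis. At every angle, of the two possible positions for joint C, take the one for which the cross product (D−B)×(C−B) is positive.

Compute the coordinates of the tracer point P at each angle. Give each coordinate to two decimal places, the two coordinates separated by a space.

A=(0,0), D=(6.00,0)
θ=117°: B = A + 1.00·(cos117°, sin117°) = (-0.4540, 0.8910)
θ=117°: |BD| = 6.5152
θ=117°: circle(B,4.00) ∩ circle(D,10.00): a=-3.1889, h=2.4148
θ=117°:   candidates: C₊=(-3.2826,3.7192) cross=15.733; C₋=(-3.9431,-1.0650) cross=-15.733
θ=117°:   branch + wants cross > 0 → take C=(-3.2826,3.7192) (cross=15.733)
θ=117°: ex = (C−B)/|BC| = (-0.7072,0.7070); ey = (-0.7070,-0.7072)
θ=117°: P = B + 3.25·ex + 1.76·ey = (-3.9967,1.9443)
θ=130°: B = A + 1.00·(cos130°, sin130°) = (-0.6428, 0.7660)
θ=130°: |BD| = 6.6868
θ=130°: circle(B,4.00) ∩ circle(D,10.00): a=-2.9376, h=2.7149
θ=130°:   candidates: C₊=(-3.2500,3.7996) cross=18.154; C₋=(-3.8721,-1.5944) cross=-18.154
θ=130°:   branch + wants cross > 0 → take C=(-3.2500,3.7996) (cross=18.154)
θ=130°: ex = (C−B)/|BC| = (-0.6518,0.7584); ey = (-0.7584,-0.6518)
θ=130°: P = B + 3.25·ex + 1.76·ey = (-4.0959,2.0836)
θ=216°: B = A + 1.00·(cos216°, sin216°) = (-0.8090, -0.5878)
θ=216°: |BD| = 6.8343
θ=216°: circle(B,4.00) ∩ circle(D,10.00): a=-2.7283, h=2.9252
θ=216°:   candidates: C₊=(-3.7788,2.0919) cross=19.992; C₋=(-3.2756,-3.7368) cross=-19.992
θ=216°:   branch + wants cross > 0 → take C=(-3.7788,2.0919) (cross=19.992)
θ=216°: ex = (C−B)/|BC| = (-0.7424,0.6699); ey = (-0.6699,-0.7424)
θ=216°: P = B + 3.25·ex + 1.76·ey = (-4.4010,0.2828)

θ=117°: -4.00 1.94
θ=130°: -4.10 2.08
θ=216°: -4.40 0.28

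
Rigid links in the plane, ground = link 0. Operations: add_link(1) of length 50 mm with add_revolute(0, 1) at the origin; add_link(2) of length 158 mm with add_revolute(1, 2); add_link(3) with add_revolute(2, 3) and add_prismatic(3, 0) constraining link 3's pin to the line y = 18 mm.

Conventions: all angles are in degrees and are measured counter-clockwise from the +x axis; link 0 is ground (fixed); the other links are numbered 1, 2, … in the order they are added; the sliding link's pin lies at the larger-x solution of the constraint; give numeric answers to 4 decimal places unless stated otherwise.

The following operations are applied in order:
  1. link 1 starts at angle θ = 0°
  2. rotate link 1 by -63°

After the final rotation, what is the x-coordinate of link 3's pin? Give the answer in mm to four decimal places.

geometry: r = 50 mm, L = 158 mm, e = 18 mm; θ starts at 0°
rotate link 1 by -63°: θ ← 0° -63° = -63°
crank pin P = (r cos θ, r sin θ) = (22.699525, -44.550326)
h = r sin θ − e = -44.550326 − 18 = -62.550326
x = r cos θ + √(L² − h²) = 22.699525 + 145.091201 = 167.790726

167.7907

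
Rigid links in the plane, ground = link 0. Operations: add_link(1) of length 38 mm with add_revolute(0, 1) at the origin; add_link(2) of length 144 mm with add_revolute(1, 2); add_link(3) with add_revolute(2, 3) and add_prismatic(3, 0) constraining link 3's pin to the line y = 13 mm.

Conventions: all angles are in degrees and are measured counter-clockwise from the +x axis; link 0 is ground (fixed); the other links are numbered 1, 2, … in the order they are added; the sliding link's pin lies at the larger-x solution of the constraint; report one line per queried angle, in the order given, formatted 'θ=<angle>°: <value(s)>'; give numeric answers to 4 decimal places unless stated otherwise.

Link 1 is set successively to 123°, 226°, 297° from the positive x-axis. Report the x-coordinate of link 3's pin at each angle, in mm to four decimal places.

geometry: r = 38 mm, L = 144 mm, e = 13 mm
θ=123°: crank pin P = (r cos θ, r sin θ) = (-20.696283, 31.869482)
θ=123°: h = r sin θ − e = 31.869482 − 13 = 18.869482
θ=123°: x = r cos θ + √(L² − h²) = -20.696283 + 142.758337 = 122.062053
θ=226°: crank pin P = (r cos θ, r sin θ) = (-26.397018, -27.334912)
θ=226°: h = r sin θ − e = -27.334912 − 13 = -40.334912
θ=226°: x = r cos θ + √(L² − h²) = -26.397018 + 138.235650 = 111.838632
θ=297°: crank pin P = (r cos θ, r sin θ) = (17.251639, -33.858248)
θ=297°: h = r sin θ − e = -33.858248 − 13 = -46.858248
θ=297°: x = r cos θ + √(L² − h²) = 17.251639 + 136.162787 = 153.414426

θ=123°: 122.0621
θ=226°: 111.8386
θ=297°: 153.4144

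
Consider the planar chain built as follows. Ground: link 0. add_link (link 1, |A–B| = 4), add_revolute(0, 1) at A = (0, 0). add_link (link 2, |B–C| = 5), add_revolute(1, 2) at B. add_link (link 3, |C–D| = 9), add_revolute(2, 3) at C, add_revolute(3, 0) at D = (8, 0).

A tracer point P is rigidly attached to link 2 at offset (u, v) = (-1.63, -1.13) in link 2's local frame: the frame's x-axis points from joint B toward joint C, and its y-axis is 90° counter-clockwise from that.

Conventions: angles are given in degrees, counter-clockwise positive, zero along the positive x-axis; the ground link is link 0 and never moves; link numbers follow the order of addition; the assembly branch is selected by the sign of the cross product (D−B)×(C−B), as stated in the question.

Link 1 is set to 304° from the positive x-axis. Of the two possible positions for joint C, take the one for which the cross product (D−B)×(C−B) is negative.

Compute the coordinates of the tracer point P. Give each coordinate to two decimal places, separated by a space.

A=(0,0), D=(8.00,0)
B = A + 4.00·(cos304°, sin304°) = (2.2368, -3.3162)
|BD| = 6.6492
circle(B,5.00) ∩ circle(D,9.00): a=-0.8865, h=4.9208
  candidates: C₊=(-0.9857,0.5069) cross=32.719; C₋=(3.9226,-8.0234) cross=-32.719
  branch - wants cross < 0 → take C=(3.9226,-8.0234) (cross=-32.719)
ex = (C−B)/|BC| = (0.3372,-0.9414); ey = (0.9414,0.3372)
P = B + -1.63·ex + -1.13·ey = (0.6234,-2.1626)

0.62 -2.16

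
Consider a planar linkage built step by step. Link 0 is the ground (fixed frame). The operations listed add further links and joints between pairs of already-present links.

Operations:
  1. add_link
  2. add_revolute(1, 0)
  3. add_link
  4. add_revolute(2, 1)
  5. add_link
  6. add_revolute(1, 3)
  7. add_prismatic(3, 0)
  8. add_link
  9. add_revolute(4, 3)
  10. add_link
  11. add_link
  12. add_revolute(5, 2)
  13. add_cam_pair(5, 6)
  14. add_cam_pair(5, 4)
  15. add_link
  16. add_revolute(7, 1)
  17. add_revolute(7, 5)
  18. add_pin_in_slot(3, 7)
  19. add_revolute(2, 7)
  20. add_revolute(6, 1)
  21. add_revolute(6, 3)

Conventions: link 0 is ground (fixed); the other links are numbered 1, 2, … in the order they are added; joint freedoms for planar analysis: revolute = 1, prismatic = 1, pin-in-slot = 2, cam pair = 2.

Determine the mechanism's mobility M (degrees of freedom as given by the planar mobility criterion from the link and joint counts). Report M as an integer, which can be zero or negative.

ground; <1,0,0>
#1 <2,0,0>
R:1↔0 J1 <2,1,0>
#2 <3,1,0>
R:2↔1 J1 <3,2,0>
#3 <4,2,0>
R:1↔3 J1 <4,3,0>
P:3↔0 J1 <4,4,0>
#4 <5,4,0>
R:4↔3 J1 <5,5,0>
#5 <6,5,0>
#6 <7,5,0>
R:5↔2 J1 <7,6,0>
C:5↔6 J2 <7,6,1>
C:5↔4 J2 <7,6,2>
#7 <8,6,2>
R:7↔1 J1 <8,7,2>
R:7↔5 J1 <8,8,2>
PS:3↔7 J2 <8,8,3>
R:2↔7 J1 <8,9,3>
R:6↔1 J1 <8,10,3>
R:6↔3 J1 <8,11,3>
3×7 − 2×11 − 1×3 = -4

M = -4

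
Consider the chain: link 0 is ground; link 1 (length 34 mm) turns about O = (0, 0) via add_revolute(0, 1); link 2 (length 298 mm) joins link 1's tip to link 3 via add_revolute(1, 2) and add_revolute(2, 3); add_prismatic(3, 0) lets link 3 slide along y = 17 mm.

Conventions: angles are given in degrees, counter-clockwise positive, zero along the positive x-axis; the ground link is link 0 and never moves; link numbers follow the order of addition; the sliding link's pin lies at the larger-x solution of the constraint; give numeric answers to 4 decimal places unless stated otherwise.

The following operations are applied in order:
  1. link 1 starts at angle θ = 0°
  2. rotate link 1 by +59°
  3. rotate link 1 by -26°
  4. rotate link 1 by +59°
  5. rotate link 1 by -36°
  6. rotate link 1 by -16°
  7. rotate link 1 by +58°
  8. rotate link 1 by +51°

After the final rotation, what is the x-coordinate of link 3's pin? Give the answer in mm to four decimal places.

geometry: r = 34 mm, L = 298 mm, e = 17 mm; θ starts at 0°
rotate link 1 by +59°: θ ← 0° +59° = 59°
rotate link 1 by -26°: θ ← 59° -26° = 33°
rotate link 1 by +59°: θ ← 33° +59° = 92°
rotate link 1 by -36°: θ ← 92° -36° = 56°
rotate link 1 by -16°: θ ← 56° -16° = 40°
rotate link 1 by +58°: θ ← 40° +58° = 98°
rotate link 1 by +51°: θ ← 98° +51° = 149°
crank pin P = (r cos θ, r sin θ) = (-29.143688, 17.511295)
h = r sin θ − e = 17.511295 − 17 = 0.511295
x = r cos θ + √(L² − h²) = -29.143688 + 297.999561 = 268.855873

268.8559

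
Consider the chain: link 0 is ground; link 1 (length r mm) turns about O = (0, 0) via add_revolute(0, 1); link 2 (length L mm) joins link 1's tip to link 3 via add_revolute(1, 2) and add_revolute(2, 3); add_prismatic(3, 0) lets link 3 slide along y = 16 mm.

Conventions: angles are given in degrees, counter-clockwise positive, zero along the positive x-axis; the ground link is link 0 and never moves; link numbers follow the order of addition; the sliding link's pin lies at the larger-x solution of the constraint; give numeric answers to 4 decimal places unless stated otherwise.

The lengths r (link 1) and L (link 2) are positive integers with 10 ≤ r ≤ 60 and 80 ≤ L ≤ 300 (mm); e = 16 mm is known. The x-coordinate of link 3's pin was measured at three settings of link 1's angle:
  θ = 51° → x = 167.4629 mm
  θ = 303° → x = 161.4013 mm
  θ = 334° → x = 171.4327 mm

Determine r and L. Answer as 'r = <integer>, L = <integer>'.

constraint per measurement: (x − r cos θ)² + (r sin θ − e)² = L²
subtracting the θ₁ and θ₂ equations cancels the r² and L² terms:
r = (x₁² − x₂²) / (2[(x₁cos θ₁ + e sin θ₁) − (x₂cos θ₂ + e sin θ₂)]) = 23.0002 → r = 23
L² = (x₁ − r cos θ₁)² + (r sin θ₁ − e)² = 23409.0038 → L = 153.0000 → L = 153
check at θ₃=334°: x = 171.4327 (printed 171.4327) ✓

r = 23, L = 153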